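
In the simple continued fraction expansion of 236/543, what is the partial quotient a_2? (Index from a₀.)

3

236 = 0·543 + 236   →  a_0 = 0
543 = 2·236 + 71   →  a_1 = 2
236 = 3·71 + 23   →  a_2 = 3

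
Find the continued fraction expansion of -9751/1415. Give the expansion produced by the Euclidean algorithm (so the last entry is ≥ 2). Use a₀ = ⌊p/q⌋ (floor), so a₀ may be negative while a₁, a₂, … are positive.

-9751 = -7*1415 + 154
1415 = 9*154 + 29
154 = 5*29 + 9
29 = 3*9 + 2
9 = 4*2 + 1
2 = 2*1 + 0  (stop)
So -9751/1415 = [-7; 9, 5, 3, 4, 2].

[-7; 9, 5, 3, 4, 2]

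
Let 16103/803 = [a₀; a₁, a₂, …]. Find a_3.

16103 = 20·803 + 43   →  a_0 = 20
803 = 18·43 + 29   →  a_1 = 18
43 = 1·29 + 14   →  a_2 = 1
29 = 2·14 + 1   →  a_3 = 2

2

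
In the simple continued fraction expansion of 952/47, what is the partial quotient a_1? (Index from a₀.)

952 = 20·47 + 12   →  a_0 = 20
47 = 3·12 + 11   →  a_1 = 3

3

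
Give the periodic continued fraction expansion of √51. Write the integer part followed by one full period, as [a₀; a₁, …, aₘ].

a₀ = ⌊√51⌋ = 7.

[7; 7, 14]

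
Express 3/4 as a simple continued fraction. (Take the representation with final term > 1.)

3 = 0*4 + 3
4 = 1*3 + 1
3 = 3*1 + 0  (stop)
So 3/4 = [0; 1, 3].

[0; 1, 3]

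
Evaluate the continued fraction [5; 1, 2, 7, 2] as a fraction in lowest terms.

Fold from the inside: start with 2/1.
  7 + 1/2 = 15/2
  2 + 2/15 = 32/15
  1 + 15/32 = 47/32
  5 + 32/47 = 267/47

267/47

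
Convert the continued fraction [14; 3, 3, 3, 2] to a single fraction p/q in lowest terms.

Using pₖ = aₖpₖ₋₁ + pₖ₋₂ and qₖ = aₖqₖ₋₁ + qₖ₋₂:
  k=0: a=14, p=14, q=1
  k=1: a=3, p=43, q=3
  k=2: a=3, p=143, q=10
  k=3: a=3, p=472, q=33
  k=4: a=2, p=1087, q=76

1087/76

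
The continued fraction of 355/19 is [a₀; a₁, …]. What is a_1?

1

355 = 18·19 + 13   →  a_0 = 18
19 = 1·13 + 6   →  a_1 = 1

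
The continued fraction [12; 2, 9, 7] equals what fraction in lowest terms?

Fold from the inside: start with 7/1.
  9 + 1/7 = 64/7
  2 + 7/64 = 135/64
  12 + 64/135 = 1684/135

1684/135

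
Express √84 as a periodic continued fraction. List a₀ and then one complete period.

[9; 6, 18]

a₀ = ⌊√84⌋ = 9.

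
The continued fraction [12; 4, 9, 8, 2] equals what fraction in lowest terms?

7799/637

Using pₖ = aₖpₖ₋₁ + pₖ₋₂ and qₖ = aₖqₖ₋₁ + qₖ₋₂:
  k=0: a=12, p=12, q=1
  k=1: a=4, p=49, q=4
  k=2: a=9, p=453, q=37
  k=3: a=8, p=3673, q=300
  k=4: a=2, p=7799, q=637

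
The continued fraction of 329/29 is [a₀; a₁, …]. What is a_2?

329 = 11·29 + 10   →  a_0 = 11
29 = 2·10 + 9   →  a_1 = 2
10 = 1·9 + 1   →  a_2 = 1

1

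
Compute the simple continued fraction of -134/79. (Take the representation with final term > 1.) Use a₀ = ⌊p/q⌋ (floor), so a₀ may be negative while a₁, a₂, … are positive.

-134 = -2×79 + 24
79 = 3×24 + 7
24 = 3×7 + 3
7 = 2×3 + 1
3 = 3×1 + 0  (stop)
So -134/79 = [-2; 3, 3, 2, 3].

[-2; 3, 3, 2, 3]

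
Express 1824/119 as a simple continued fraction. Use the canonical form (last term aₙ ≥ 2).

[15; 3, 19, 2]

1824 = 15×119 + 39
119 = 3×39 + 2
39 = 19×2 + 1
2 = 2×1 + 0  (stop)
So 1824/119 = [15; 3, 19, 2].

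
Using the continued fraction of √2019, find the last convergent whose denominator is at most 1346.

59941/1334

√2019 = [44; 1, 13, 1, 88, …] (period length 4).
Convergents:
  p_0/q_0 = 44/1
  p_1/q_1 = 45/1
  p_2/q_2 = 629/14
  p_3/q_3 = 674/15
  p_4/q_4 = 59941/1334
  p_5/q_5 = 60615/1349
q_4 = 1334 ≤ 1346 < 1349 = q_5, so the answer is 59941/1334.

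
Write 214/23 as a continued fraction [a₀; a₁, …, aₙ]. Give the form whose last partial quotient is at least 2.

[9; 3, 3, 2]

214 = 9×23 + 7
23 = 3×7 + 2
7 = 3×2 + 1
2 = 2×1 + 0  (stop)
So 214/23 = [9; 3, 3, 2].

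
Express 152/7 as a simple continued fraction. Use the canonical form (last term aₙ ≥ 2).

152 = 21·7 + 5
7 = 1·5 + 2
5 = 2·2 + 1
2 = 2·1 + 0  (stop)
So 152/7 = [21; 1, 2, 2].

[21; 1, 2, 2]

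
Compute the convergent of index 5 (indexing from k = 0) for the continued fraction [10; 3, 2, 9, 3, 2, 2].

4897/476

Using pₖ = aₖpₖ₋₁ + pₖ₋₂, qₖ = aₖqₖ₋₁ + qₖ₋₂ (with p₋₁=1, p₋₂=0, q₋₁=0, q₋₂=1):
  k=0: a=10, p=10, q=1
  k=1: a=3, p=31, q=3
  k=2: a=2, p=72, q=7
  k=3: a=9, p=679, q=66
  k=4: a=3, p=2109, q=205
  k=5: a=2, p=4897, q=476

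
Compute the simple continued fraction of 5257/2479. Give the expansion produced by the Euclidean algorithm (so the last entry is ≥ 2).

[2; 8, 3, 2, 3, 2, 5]

5257 = 2*2479 + 299
2479 = 8*299 + 87
299 = 3*87 + 38
87 = 2*38 + 11
38 = 3*11 + 5
11 = 2*5 + 1
5 = 5*1 + 0  (stop)
So 5257/2479 = [2; 8, 3, 2, 3, 2, 5].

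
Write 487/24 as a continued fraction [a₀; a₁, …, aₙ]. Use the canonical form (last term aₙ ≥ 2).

[20; 3, 2, 3]

487 = 20×24 + 7
24 = 3×7 + 3
7 = 2×3 + 1
3 = 3×1 + 0  (stop)
So 487/24 = [20; 3, 2, 3].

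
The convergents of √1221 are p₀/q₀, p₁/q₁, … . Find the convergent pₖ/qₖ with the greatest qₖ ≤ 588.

20162/577

√1221 = [34; 1, 16, 2, 16, 1, 68, …] (period length 6).
Convergents:
  p_0/q_0 = 34/1
  p_1/q_1 = 35/1
  p_2/q_2 = 594/17
  p_3/q_3 = 1223/35
  p_4/q_4 = 20162/577
  p_5/q_5 = 21385/612
q_4 = 577 ≤ 588 < 612 = q_5, so the answer is 20162/577.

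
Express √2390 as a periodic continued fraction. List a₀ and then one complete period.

a₀ = ⌊√2390⌋ = 48.
With m₀=0, d₀=1 and mₖ₊₁ = dₖaₖ − mₖ, dₖ₊₁ = (n − mₖ₊₁²)/dₖ, aₖ₊₁ = ⌊(a₀+mₖ₊₁)/dₖ₊₁⌋:
  k=1: m=48, d=86, a=1
  k=2: m=38, d=11, a=7
  k=3: m=39, d=79, a=1
  k=4: m=40, d=10, a=8
  k=5: m=40, d=79, a=1
  k=6: m=39, d=11, a=7
  k=7: m=38, d=86, a=1
  k=8: m=48, d=1, a=96
d=1 and a=2a₀=96 at k=8, so the next step gives (m, d) = (48, 86) again — its k=1 value — and the period has length 8.

[48; 1, 7, 1, 8, 1, 7, 1, 96]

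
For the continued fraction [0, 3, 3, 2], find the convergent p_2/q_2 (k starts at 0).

3/10

Using pₖ = aₖpₖ₋₁ + pₖ₋₂, qₖ = aₖqₖ₋₁ + qₖ₋₂ (with p₋₁=1, p₋₂=0, q₋₁=0, q₋₂=1):
  k=0: a=0, p=0, q=1
  k=1: a=3, p=1, q=3
  k=2: a=3, p=3, q=10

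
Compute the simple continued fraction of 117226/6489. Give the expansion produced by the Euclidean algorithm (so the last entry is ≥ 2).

117226 = 18·6489 + 424
6489 = 15·424 + 129
424 = 3·129 + 37
129 = 3·37 + 18
37 = 2·18 + 1
18 = 18·1 + 0  (stop)
So 117226/6489 = [18; 15, 3, 3, 2, 18].

[18; 15, 3, 3, 2, 18]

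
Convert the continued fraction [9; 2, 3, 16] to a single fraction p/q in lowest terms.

Fold from the inside: start with 16/1.
  3 + 1/16 = 49/16
  2 + 16/49 = 114/49
  9 + 49/114 = 1075/114

1075/114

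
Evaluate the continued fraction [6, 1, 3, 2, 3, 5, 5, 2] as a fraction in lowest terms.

Fold from the inside: start with 2/1.
  5 + 1/2 = 11/2
  5 + 2/11 = 57/11
  3 + 11/57 = 182/57
  2 + 57/182 = 421/182
  3 + 182/421 = 1445/421
  1 + 421/1445 = 1866/1445
  6 + 1445/1866 = 12641/1866

12641/1866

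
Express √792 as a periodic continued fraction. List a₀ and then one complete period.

[28; 7, 56]

a₀ = ⌊√792⌋ = 28.
With m₀=0, d₀=1 and mₖ₊₁ = dₖaₖ − mₖ, dₖ₊₁ = (n − mₖ₊₁²)/dₖ, aₖ₊₁ = ⌊(a₀+mₖ₊₁)/dₖ₊₁⌋:
  k=1: m=28, d=8, a=7
  k=2: m=28, d=1, a=56
d=1 and a=2a₀=56 at k=2, so the next step gives (m, d) = (28, 8) again — its k=1 value — and the period has length 2.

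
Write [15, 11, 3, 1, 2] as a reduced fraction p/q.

1871/124

Using pₖ = aₖpₖ₋₁ + pₖ₋₂ and qₖ = aₖqₖ₋₁ + qₖ₋₂:
  k=0: a=15, p=15, q=1
  k=1: a=11, p=166, q=11
  k=2: a=3, p=513, q=34
  k=3: a=1, p=679, q=45
  k=4: a=2, p=1871, q=124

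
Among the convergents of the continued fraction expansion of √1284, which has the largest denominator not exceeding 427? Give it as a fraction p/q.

√1284 = [35; 1, 4, 1, 70, …] (period length 4).
Convergents:
  p_0/q_0 = 35/1
  p_1/q_1 = 36/1
  p_2/q_2 = 179/5
  p_3/q_3 = 215/6
  p_4/q_4 = 15229/425
  p_5/q_5 = 15444/431
q_4 = 425 ≤ 427 < 431 = q_5, so the answer is 15229/425.

15229/425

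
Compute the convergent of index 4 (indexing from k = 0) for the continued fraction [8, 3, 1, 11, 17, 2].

6629/803

Using pₖ = aₖpₖ₋₁ + pₖ₋₂, qₖ = aₖqₖ₋₁ + qₖ₋₂ (with p₋₁=1, p₋₂=0, q₋₁=0, q₋₂=1):
  k=0: a=8, p=8, q=1
  k=1: a=3, p=25, q=3
  k=2: a=1, p=33, q=4
  k=3: a=11, p=388, q=47
  k=4: a=17, p=6629, q=803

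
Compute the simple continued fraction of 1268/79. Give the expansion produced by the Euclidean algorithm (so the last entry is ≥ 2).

[16; 19, 1, 3]

1268 = 16·79 + 4
79 = 19·4 + 3
4 = 1·3 + 1
3 = 3·1 + 0  (stop)
So 1268/79 = [16; 19, 1, 3].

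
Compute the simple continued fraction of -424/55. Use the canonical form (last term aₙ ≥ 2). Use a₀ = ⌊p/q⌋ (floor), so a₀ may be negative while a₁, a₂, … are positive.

[-8; 3, 2, 3, 2]

-424 = -8*55 + 16
55 = 3*16 + 7
16 = 2*7 + 2
7 = 3*2 + 1
2 = 2*1 + 0  (stop)
So -424/55 = [-8; 3, 2, 3, 2].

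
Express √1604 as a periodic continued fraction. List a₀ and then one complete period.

[40; 20, 80]

a₀ = ⌊√1604⌋ = 40.
With m₀=0, d₀=1 and mₖ₊₁ = dₖaₖ − mₖ, dₖ₊₁ = (n − mₖ₊₁²)/dₖ, aₖ₊₁ = ⌊(a₀+mₖ₊₁)/dₖ₊₁⌋:
  k=1: m=40, d=4, a=20
  k=2: m=40, d=1, a=80
d=1 and a=2a₀=80 at k=2, so the next step gives (m, d) = (40, 4) again — its k=1 value — and the period has length 2.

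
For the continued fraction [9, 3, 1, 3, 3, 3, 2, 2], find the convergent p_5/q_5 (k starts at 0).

Using pₖ = aₖpₖ₋₁ + pₖ₋₂, qₖ = aₖqₖ₋₁ + qₖ₋₂ (with p₋₁=1, p₋₂=0, q₋₁=0, q₋₂=1):
  k=0: a=9, p=9, q=1
  k=1: a=3, p=28, q=3
  k=2: a=1, p=37, q=4
  k=3: a=3, p=139, q=15
  k=4: a=3, p=454, q=49
  k=5: a=3, p=1501, q=162

1501/162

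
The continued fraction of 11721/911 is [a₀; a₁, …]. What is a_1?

1

11721 = 12·911 + 789   →  a_0 = 12
911 = 1·789 + 122   →  a_1 = 1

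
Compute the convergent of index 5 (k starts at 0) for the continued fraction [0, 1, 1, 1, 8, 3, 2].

53/81

Using pₖ = aₖpₖ₋₁ + pₖ₋₂, qₖ = aₖqₖ₋₁ + qₖ₋₂ (with p₋₁=1, p₋₂=0, q₋₁=0, q₋₂=1):
  k=0: a=0, p=0, q=1
  k=1: a=1, p=1, q=1
  k=2: a=1, p=1, q=2
  k=3: a=1, p=2, q=3
  k=4: a=8, p=17, q=26
  k=5: a=3, p=53, q=81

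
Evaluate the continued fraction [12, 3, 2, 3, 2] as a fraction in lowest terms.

676/55

Fold from the inside: start with 2/1.
  3 + 1/2 = 7/2
  2 + 2/7 = 16/7
  3 + 7/16 = 55/16
  12 + 16/55 = 676/55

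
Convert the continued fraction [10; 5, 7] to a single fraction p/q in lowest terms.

367/36

Using pₖ = aₖpₖ₋₁ + pₖ₋₂ and qₖ = aₖqₖ₋₁ + qₖ₋₂:
  k=0: a=10, p=10, q=1
  k=1: a=5, p=51, q=5
  k=2: a=7, p=367, q=36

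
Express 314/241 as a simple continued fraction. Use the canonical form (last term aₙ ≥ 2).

[1; 3, 3, 3, 7]

314 = 1*241 + 73
241 = 3*73 + 22
73 = 3*22 + 7
22 = 3*7 + 1
7 = 7*1 + 0  (stop)
So 314/241 = [1; 3, 3, 3, 7].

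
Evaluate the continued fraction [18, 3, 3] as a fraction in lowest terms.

183/10

Using pₖ = aₖpₖ₋₁ + pₖ₋₂ and qₖ = aₖqₖ₋₁ + qₖ₋₂:
  k=0: a=18, p=18, q=1
  k=1: a=3, p=55, q=3
  k=2: a=3, p=183, q=10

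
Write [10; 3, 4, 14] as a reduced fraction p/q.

1907/185

Fold from the inside: start with 14/1.
  4 + 1/14 = 57/14
  3 + 14/57 = 185/57
  10 + 57/185 = 1907/185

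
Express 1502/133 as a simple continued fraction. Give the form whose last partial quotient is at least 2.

1502 = 11*133 + 39
133 = 3*39 + 16
39 = 2*16 + 7
16 = 2*7 + 2
7 = 3*2 + 1
2 = 2*1 + 0  (stop)
So 1502/133 = [11; 3, 2, 2, 3, 2].

[11; 3, 2, 2, 3, 2]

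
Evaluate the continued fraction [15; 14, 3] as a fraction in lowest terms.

Using pₖ = aₖpₖ₋₁ + pₖ₋₂ and qₖ = aₖqₖ₋₁ + qₖ₋₂:
  k=0: a=15, p=15, q=1
  k=1: a=14, p=211, q=14
  k=2: a=3, p=648, q=43

648/43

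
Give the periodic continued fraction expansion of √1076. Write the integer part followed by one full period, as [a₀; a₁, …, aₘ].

a₀ = ⌊√1076⌋ = 32.

[32; 1, 4, 16, 4, 1, 64]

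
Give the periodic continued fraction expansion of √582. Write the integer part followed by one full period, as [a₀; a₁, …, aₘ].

[24; 8, 48]

a₀ = ⌊√582⌋ = 24.
With m₀=0, d₀=1 and mₖ₊₁ = dₖaₖ − mₖ, dₖ₊₁ = (n − mₖ₊₁²)/dₖ, aₖ₊₁ = ⌊(a₀+mₖ₊₁)/dₖ₊₁⌋:
  k=1: m=24, d=6, a=8
  k=2: m=24, d=1, a=48
d=1 and a=2a₀=48 at k=2, so the next step gives (m, d) = (24, 6) again — its k=1 value — and the period has length 2.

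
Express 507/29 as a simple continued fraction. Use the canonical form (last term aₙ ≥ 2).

507 = 17*29 + 14
29 = 2*14 + 1
14 = 14*1 + 0  (stop)
So 507/29 = [17; 2, 14].

[17; 2, 14]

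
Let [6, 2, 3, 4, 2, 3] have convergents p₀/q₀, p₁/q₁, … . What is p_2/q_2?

45/7

Using pₖ = aₖpₖ₋₁ + pₖ₋₂, qₖ = aₖqₖ₋₁ + qₖ₋₂ (with p₋₁=1, p₋₂=0, q₋₁=0, q₋₂=1):
  k=0: a=6, p=6, q=1
  k=1: a=2, p=13, q=2
  k=2: a=3, p=45, q=7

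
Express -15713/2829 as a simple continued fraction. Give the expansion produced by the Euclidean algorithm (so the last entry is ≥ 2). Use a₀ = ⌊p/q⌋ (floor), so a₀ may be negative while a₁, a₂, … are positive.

[-6; 2, 4, 9, 3, 3, 3]

-15713 = -6·2829 + 1261
2829 = 2·1261 + 307
1261 = 4·307 + 33
307 = 9·33 + 10
33 = 3·10 + 3
10 = 3·3 + 1
3 = 3·1 + 0  (stop)
So -15713/2829 = [-6; 2, 4, 9, 3, 3, 3].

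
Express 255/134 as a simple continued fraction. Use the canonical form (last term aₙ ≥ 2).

255 = 1*134 + 121
134 = 1*121 + 13
121 = 9*13 + 4
13 = 3*4 + 1
4 = 4*1 + 0  (stop)
So 255/134 = [1; 1, 9, 3, 4].

[1; 1, 9, 3, 4]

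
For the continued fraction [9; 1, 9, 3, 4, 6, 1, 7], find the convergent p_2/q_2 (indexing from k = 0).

99/10

Using pₖ = aₖpₖ₋₁ + pₖ₋₂, qₖ = aₖqₖ₋₁ + qₖ₋₂ (with p₋₁=1, p₋₂=0, q₋₁=0, q₋₂=1):
  k=0: a=9, p=9, q=1
  k=1: a=1, p=10, q=1
  k=2: a=9, p=99, q=10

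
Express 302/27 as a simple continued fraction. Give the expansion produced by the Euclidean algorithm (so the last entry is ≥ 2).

302 = 11×27 + 5
27 = 5×5 + 2
5 = 2×2 + 1
2 = 2×1 + 0  (stop)
So 302/27 = [11; 5, 2, 2].

[11; 5, 2, 2]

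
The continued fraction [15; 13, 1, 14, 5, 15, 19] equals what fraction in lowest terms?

4624696/306845

Fold from the inside: start with 19/1.
  15 + 1/19 = 286/19
  5 + 19/286 = 1449/286
  14 + 286/1449 = 20572/1449
  1 + 1449/20572 = 22021/20572
  13 + 20572/22021 = 306845/22021
  15 + 22021/306845 = 4624696/306845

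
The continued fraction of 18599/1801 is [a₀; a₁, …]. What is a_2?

17

18599 = 10·1801 + 589   →  a_0 = 10
1801 = 3·589 + 34   →  a_1 = 3
589 = 17·34 + 11   →  a_2 = 17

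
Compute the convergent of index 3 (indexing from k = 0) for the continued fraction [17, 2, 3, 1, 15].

157/9

Using pₖ = aₖpₖ₋₁ + pₖ₋₂, qₖ = aₖqₖ₋₁ + qₖ₋₂ (with p₋₁=1, p₋₂=0, q₋₁=0, q₋₂=1):
  k=0: a=17, p=17, q=1
  k=1: a=2, p=35, q=2
  k=2: a=3, p=122, q=7
  k=3: a=1, p=157, q=9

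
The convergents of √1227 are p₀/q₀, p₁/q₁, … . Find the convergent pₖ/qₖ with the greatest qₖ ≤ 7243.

√1227 = [35; 35, 70, …] (period length 2).
Convergents:
  p_0/q_0 = 35/1
  p_1/q_1 = 1226/35
  p_2/q_2 = 85855/2451
  p_3/q_3 = 3006151/85820
q_2 = 2451 ≤ 7243 < 85820 = q_3, so the answer is 85855/2451.

85855/2451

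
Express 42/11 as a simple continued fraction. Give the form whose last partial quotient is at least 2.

[3; 1, 4, 2]

42 = 3×11 + 9
11 = 1×9 + 2
9 = 4×2 + 1
2 = 2×1 + 0  (stop)
So 42/11 = [3; 1, 4, 2].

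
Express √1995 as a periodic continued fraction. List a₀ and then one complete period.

a₀ = ⌊√1995⌋ = 44.
With m₀=0, d₀=1 and mₖ₊₁ = dₖaₖ − mₖ, dₖ₊₁ = (n − mₖ₊₁²)/dₖ, aₖ₊₁ = ⌊(a₀+mₖ₊₁)/dₖ₊₁⌋:
  k=1: m=44, d=59, a=1
  k=2: m=15, d=30, a=1
  k=3: m=15, d=59, a=1
  k=4: m=44, d=1, a=88
d=1 and a=2a₀=88 at k=4, so the next step gives (m, d) = (44, 59) again — its k=1 value — and the period has length 4.

[44; 1, 1, 1, 88]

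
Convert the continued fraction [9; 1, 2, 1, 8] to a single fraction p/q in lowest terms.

341/35

Fold from the inside: start with 8/1.
  1 + 1/8 = 9/8
  2 + 8/9 = 26/9
  1 + 9/26 = 35/26
  9 + 26/35 = 341/35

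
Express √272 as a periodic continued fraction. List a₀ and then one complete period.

a₀ = ⌊√272⌋ = 16.
With m₀=0, d₀=1 and mₖ₊₁ = dₖaₖ − mₖ, dₖ₊₁ = (n − mₖ₊₁²)/dₖ, aₖ₊₁ = ⌊(a₀+mₖ₊₁)/dₖ₊₁⌋:
  k=1: m=16, d=16, a=2
  k=2: m=16, d=1, a=32
d=1 and a=2a₀=32 at k=2, so the next step gives (m, d) = (16, 16) again — its k=1 value — and the period has length 2.

[16; 2, 32]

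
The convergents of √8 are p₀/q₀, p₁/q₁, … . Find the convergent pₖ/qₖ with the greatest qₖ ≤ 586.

577/204

√8 = [2; 1, 4, …] (period length 2).
Convergents:
  p_0/q_0 = 2/1
  p_1/q_1 = 3/1
  p_2/q_2 = 14/5
  p_3/q_3 = 17/6
  p_4/q_4 = 82/29
  p_5/q_5 = 99/35
  p_6/q_6 = 478/169
  p_7/q_7 = 577/204
  p_8/q_8 = 2786/985
q_7 = 204 ≤ 586 < 985 = q_8, so the answer is 577/204.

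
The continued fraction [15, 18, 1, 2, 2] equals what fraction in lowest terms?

1972/131

Using pₖ = aₖpₖ₋₁ + pₖ₋₂ and qₖ = aₖqₖ₋₁ + qₖ₋₂:
  k=0: a=15, p=15, q=1
  k=1: a=18, p=271, q=18
  k=2: a=1, p=286, q=19
  k=3: a=2, p=843, q=56
  k=4: a=2, p=1972, q=131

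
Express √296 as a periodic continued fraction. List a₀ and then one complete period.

a₀ = ⌊√296⌋ = 17.
With m₀=0, d₀=1 and mₖ₊₁ = dₖaₖ − mₖ, dₖ₊₁ = (n − mₖ₊₁²)/dₖ, aₖ₊₁ = ⌊(a₀+mₖ₊₁)/dₖ₊₁⌋:
  k=1: m=17, d=7, a=4
  k=2: m=11, d=25, a=1
  k=3: m=14, d=4, a=7
  k=4: m=14, d=25, a=1
  k=5: m=11, d=7, a=4
  k=6: m=17, d=1, a=34
d=1 and a=2a₀=34 at k=6, so the next step gives (m, d) = (17, 7) again — its k=1 value — and the period has length 6.

[17; 4, 1, 7, 1, 4, 34]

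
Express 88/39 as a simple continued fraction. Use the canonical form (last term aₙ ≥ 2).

88 = 2·39 + 10
39 = 3·10 + 9
10 = 1·9 + 1
9 = 9·1 + 0  (stop)
So 88/39 = [2; 3, 1, 9].

[2; 3, 1, 9]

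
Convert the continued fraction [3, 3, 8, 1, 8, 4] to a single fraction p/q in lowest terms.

Using pₖ = aₖpₖ₋₁ + pₖ₋₂ and qₖ = aₖqₖ₋₁ + qₖ₋₂:
  k=0: a=3, p=3, q=1
  k=1: a=3, p=10, q=3
  k=2: a=8, p=83, q=25
  k=3: a=1, p=93, q=28
  k=4: a=8, p=827, q=249
  k=5: a=4, p=3401, q=1024

3401/1024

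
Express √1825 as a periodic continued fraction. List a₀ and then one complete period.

a₀ = ⌊√1825⌋ = 42.
With m₀=0, d₀=1 and mₖ₊₁ = dₖaₖ − mₖ, dₖ₊₁ = (n − mₖ₊₁²)/dₖ, aₖ₊₁ = ⌊(a₀+mₖ₊₁)/dₖ₊₁⌋:
  k=1: m=42, d=61, a=1
  k=2: m=19, d=24, a=2
  k=3: m=29, d=41, a=1
  k=4: m=12, d=41, a=1
  k=5: m=29, d=24, a=2
  k=6: m=19, d=61, a=1
  k=7: m=42, d=1, a=84
d=1 and a=2a₀=84 at k=7, so the next step gives (m, d) = (42, 61) again — its k=1 value — and the period has length 7.

[42; 1, 2, 1, 1, 2, 1, 84]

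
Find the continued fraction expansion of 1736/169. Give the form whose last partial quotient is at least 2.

1736 = 10*169 + 46
169 = 3*46 + 31
46 = 1*31 + 15
31 = 2*15 + 1
15 = 15*1 + 0  (stop)
So 1736/169 = [10; 3, 1, 2, 15].

[10; 3, 1, 2, 15]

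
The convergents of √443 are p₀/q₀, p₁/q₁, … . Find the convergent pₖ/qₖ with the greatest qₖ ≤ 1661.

18585/883

√443 = [21; 21, 42, …] (period length 2).
Convergents:
  p_0/q_0 = 21/1
  p_1/q_1 = 442/21
  p_2/q_2 = 18585/883
  p_3/q_3 = 390727/18564
q_2 = 883 ≤ 1661 < 18564 = q_3, so the answer is 18585/883.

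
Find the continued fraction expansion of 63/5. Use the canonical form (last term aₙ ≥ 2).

63 = 12·5 + 3
5 = 1·3 + 2
3 = 1·2 + 1
2 = 2·1 + 0  (stop)
So 63/5 = [12; 1, 1, 2].

[12; 1, 1, 2]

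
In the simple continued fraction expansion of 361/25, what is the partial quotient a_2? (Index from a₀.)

361 = 14·25 + 11   →  a_0 = 14
25 = 2·11 + 3   →  a_1 = 2
11 = 3·3 + 2   →  a_2 = 3

3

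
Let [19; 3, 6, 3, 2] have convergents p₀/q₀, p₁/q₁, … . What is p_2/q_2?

367/19

Using pₖ = aₖpₖ₋₁ + pₖ₋₂, qₖ = aₖqₖ₋₁ + qₖ₋₂ (with p₋₁=1, p₋₂=0, q₋₁=0, q₋₂=1):
  k=0: a=19, p=19, q=1
  k=1: a=3, p=58, q=3
  k=2: a=6, p=367, q=19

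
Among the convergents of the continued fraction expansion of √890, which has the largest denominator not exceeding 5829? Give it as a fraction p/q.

√890 = [29; 1, 4, 1, 58, …] (period length 4).
Convergents:
  p_0/q_0 = 29/1
  p_1/q_1 = 30/1
  p_2/q_2 = 149/5
  p_3/q_3 = 179/6
  p_4/q_4 = 10531/353
  p_5/q_5 = 10710/359
  p_6/q_6 = 53371/1789
  p_7/q_7 = 64081/2148
  p_8/q_8 = 3770069/126373
q_7 = 2148 ≤ 5829 < 126373 = q_8, so the answer is 64081/2148.

64081/2148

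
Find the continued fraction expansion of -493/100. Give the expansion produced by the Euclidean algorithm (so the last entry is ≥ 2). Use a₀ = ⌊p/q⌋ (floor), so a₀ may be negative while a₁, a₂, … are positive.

[-5; 14, 3, 2]

-493 = -5·100 + 7
100 = 14·7 + 2
7 = 3·2 + 1
2 = 2·1 + 0  (stop)
So -493/100 = [-5; 14, 3, 2].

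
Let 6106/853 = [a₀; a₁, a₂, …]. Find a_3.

7

6106 = 7·853 + 135   →  a_0 = 7
853 = 6·135 + 43   →  a_1 = 6
135 = 3·43 + 6   →  a_2 = 3
43 = 7·6 + 1   →  a_3 = 7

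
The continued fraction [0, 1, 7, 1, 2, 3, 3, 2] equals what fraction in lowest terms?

Fold from the inside: start with 2/1.
  3 + 1/2 = 7/2
  3 + 2/7 = 23/7
  2 + 7/23 = 53/23
  1 + 23/53 = 76/53
  7 + 53/76 = 585/76
  1 + 76/585 = 661/585
  0 + 585/661 = 585/661

585/661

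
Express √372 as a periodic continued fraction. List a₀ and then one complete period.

a₀ = ⌊√372⌋ = 19.
With m₀=0, d₀=1 and mₖ₊₁ = dₖaₖ − mₖ, dₖ₊₁ = (n − mₖ₊₁²)/dₖ, aₖ₊₁ = ⌊(a₀+mₖ₊₁)/dₖ₊₁⌋:
  k=1: m=19, d=11, a=3
  k=2: m=14, d=16, a=2
  k=3: m=18, d=3, a=12
  k=4: m=18, d=16, a=2
  k=5: m=14, d=11, a=3
  k=6: m=19, d=1, a=38
d=1 and a=2a₀=38 at k=6, so the next step gives (m, d) = (19, 11) again — its k=1 value — and the period has length 6.

[19; 3, 2, 12, 2, 3, 38]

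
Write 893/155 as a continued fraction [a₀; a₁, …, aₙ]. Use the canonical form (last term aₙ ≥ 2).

[5; 1, 3, 5, 3, 2]

893 = 5×155 + 118
155 = 1×118 + 37
118 = 3×37 + 7
37 = 5×7 + 2
7 = 3×2 + 1
2 = 2×1 + 0  (stop)
So 893/155 = [5; 1, 3, 5, 3, 2].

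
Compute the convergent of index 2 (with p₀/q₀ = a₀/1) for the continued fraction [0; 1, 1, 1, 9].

Using pₖ = aₖpₖ₋₁ + pₖ₋₂, qₖ = aₖqₖ₋₁ + qₖ₋₂ (with p₋₁=1, p₋₂=0, q₋₁=0, q₋₂=1):
  k=0: a=0, p=0, q=1
  k=1: a=1, p=1, q=1
  k=2: a=1, p=1, q=2

1/2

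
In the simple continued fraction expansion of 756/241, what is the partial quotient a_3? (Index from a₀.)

3

756 = 3·241 + 33   →  a_0 = 3
241 = 7·33 + 10   →  a_1 = 7
33 = 3·10 + 3   →  a_2 = 3
10 = 3·3 + 1   →  a_3 = 3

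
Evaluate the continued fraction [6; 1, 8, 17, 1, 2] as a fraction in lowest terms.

Fold from the inside: start with 2/1.
  1 + 1/2 = 3/2
  17 + 2/3 = 53/3
  8 + 3/53 = 427/53
  1 + 53/427 = 480/427
  6 + 427/480 = 3307/480

3307/480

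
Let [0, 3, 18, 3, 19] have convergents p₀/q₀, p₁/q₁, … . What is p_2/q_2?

18/55

Using pₖ = aₖpₖ₋₁ + pₖ₋₂, qₖ = aₖqₖ₋₁ + qₖ₋₂ (with p₋₁=1, p₋₂=0, q₋₁=0, q₋₂=1):
  k=0: a=0, p=0, q=1
  k=1: a=3, p=1, q=3
  k=2: a=18, p=18, q=55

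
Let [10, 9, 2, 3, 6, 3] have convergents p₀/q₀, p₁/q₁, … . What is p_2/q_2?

Using pₖ = aₖpₖ₋₁ + pₖ₋₂, qₖ = aₖqₖ₋₁ + qₖ₋₂ (with p₋₁=1, p₋₂=0, q₋₁=0, q₋₂=1):
  k=0: a=10, p=10, q=1
  k=1: a=9, p=91, q=9
  k=2: a=2, p=192, q=19

192/19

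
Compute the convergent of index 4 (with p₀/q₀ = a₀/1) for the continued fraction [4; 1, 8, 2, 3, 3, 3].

Using pₖ = aₖpₖ₋₁ + pₖ₋₂, qₖ = aₖqₖ₋₁ + qₖ₋₂ (with p₋₁=1, p₋₂=0, q₋₁=0, q₋₂=1):
  k=0: a=4, p=4, q=1
  k=1: a=1, p=5, q=1
  k=2: a=8, p=44, q=9
  k=3: a=2, p=93, q=19
  k=4: a=3, p=323, q=66

323/66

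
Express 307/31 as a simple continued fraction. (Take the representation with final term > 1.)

[9; 1, 9, 3]

307 = 9*31 + 28
31 = 1*28 + 3
28 = 9*3 + 1
3 = 3*1 + 0  (stop)
So 307/31 = [9; 1, 9, 3].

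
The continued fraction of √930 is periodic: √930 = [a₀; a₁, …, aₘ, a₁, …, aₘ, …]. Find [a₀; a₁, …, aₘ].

[30; 2, 60]

a₀ = ⌊√930⌋ = 30.
With m₀=0, d₀=1 and mₖ₊₁ = dₖaₖ − mₖ, dₖ₊₁ = (n − mₖ₊₁²)/dₖ, aₖ₊₁ = ⌊(a₀+mₖ₊₁)/dₖ₊₁⌋:
  k=1: m=30, d=30, a=2
  k=2: m=30, d=1, a=60
d=1 and a=2a₀=60 at k=2, so the next step gives (m, d) = (30, 30) again — its k=1 value — and the period has length 2.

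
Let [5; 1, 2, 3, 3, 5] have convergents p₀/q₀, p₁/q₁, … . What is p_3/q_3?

57/10

Using pₖ = aₖpₖ₋₁ + pₖ₋₂, qₖ = aₖqₖ₋₁ + qₖ₋₂ (with p₋₁=1, p₋₂=0, q₋₁=0, q₋₂=1):
  k=0: a=5, p=5, q=1
  k=1: a=1, p=6, q=1
  k=2: a=2, p=17, q=3
  k=3: a=3, p=57, q=10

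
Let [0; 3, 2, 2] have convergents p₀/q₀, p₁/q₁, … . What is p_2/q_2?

Using pₖ = aₖpₖ₋₁ + pₖ₋₂, qₖ = aₖqₖ₋₁ + qₖ₋₂ (with p₋₁=1, p₋₂=0, q₋₁=0, q₋₂=1):
  k=0: a=0, p=0, q=1
  k=1: a=3, p=1, q=3
  k=2: a=2, p=2, q=7

2/7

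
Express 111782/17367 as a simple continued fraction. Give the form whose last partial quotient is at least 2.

111782 = 6×17367 + 7580
17367 = 2×7580 + 2207
7580 = 3×2207 + 959
2207 = 2×959 + 289
959 = 3×289 + 92
289 = 3×92 + 13
92 = 7×13 + 1
13 = 13×1 + 0  (stop)
So 111782/17367 = [6; 2, 3, 2, 3, 3, 7, 13].

[6; 2, 3, 2, 3, 3, 7, 13]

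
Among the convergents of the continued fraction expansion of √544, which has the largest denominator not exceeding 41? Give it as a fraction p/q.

793/34

√544 = [23; 3, 11, 3, 46, …] (period length 4).
Convergents:
  p_0/q_0 = 23/1
  p_1/q_1 = 70/3
  p_2/q_2 = 793/34
  p_3/q_3 = 2449/105
q_2 = 34 ≤ 41 < 105 = q_3, so the answer is 793/34.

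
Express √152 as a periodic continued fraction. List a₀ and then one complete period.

a₀ = ⌊√152⌋ = 12.

[12; 3, 24]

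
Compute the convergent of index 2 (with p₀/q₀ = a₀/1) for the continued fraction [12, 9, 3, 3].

Using pₖ = aₖpₖ₋₁ + pₖ₋₂, qₖ = aₖqₖ₋₁ + qₖ₋₂ (with p₋₁=1, p₋₂=0, q₋₁=0, q₋₂=1):
  k=0: a=12, p=12, q=1
  k=1: a=9, p=109, q=9
  k=2: a=3, p=339, q=28

339/28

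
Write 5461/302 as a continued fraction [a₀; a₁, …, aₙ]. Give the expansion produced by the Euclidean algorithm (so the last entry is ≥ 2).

5461 = 18·302 + 25
302 = 12·25 + 2
25 = 12·2 + 1
2 = 2·1 + 0  (stop)
So 5461/302 = [18; 12, 12, 2].

[18; 12, 12, 2]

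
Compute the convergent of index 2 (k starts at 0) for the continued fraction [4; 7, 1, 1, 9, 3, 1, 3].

Using pₖ = aₖpₖ₋₁ + pₖ₋₂, qₖ = aₖqₖ₋₁ + qₖ₋₂ (with p₋₁=1, p₋₂=0, q₋₁=0, q₋₂=1):
  k=0: a=4, p=4, q=1
  k=1: a=7, p=29, q=7
  k=2: a=1, p=33, q=8

33/8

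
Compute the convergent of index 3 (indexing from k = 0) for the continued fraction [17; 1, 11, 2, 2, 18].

448/25

Using pₖ = aₖpₖ₋₁ + pₖ₋₂, qₖ = aₖqₖ₋₁ + qₖ₋₂ (with p₋₁=1, p₋₂=0, q₋₁=0, q₋₂=1):
  k=0: a=17, p=17, q=1
  k=1: a=1, p=18, q=1
  k=2: a=11, p=215, q=12
  k=3: a=2, p=448, q=25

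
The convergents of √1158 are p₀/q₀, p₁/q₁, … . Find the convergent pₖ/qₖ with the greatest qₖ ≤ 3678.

78710/2313

√1158 = [34; 34, 68, …] (period length 2).
Convergents:
  p_0/q_0 = 34/1
  p_1/q_1 = 1157/34
  p_2/q_2 = 78710/2313
  p_3/q_3 = 2677297/78676
q_2 = 2313 ≤ 3678 < 78676 = q_3, so the answer is 78710/2313.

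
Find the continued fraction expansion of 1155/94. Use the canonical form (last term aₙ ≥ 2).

1155 = 12*94 + 27
94 = 3*27 + 13
27 = 2*13 + 1
13 = 13*1 + 0  (stop)
So 1155/94 = [12; 3, 2, 13].

[12; 3, 2, 13]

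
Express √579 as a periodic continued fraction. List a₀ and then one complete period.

a₀ = ⌊√579⌋ = 24.
With m₀=0, d₀=1 and mₖ₊₁ = dₖaₖ − mₖ, dₖ₊₁ = (n − mₖ₊₁²)/dₖ, aₖ₊₁ = ⌊(a₀+mₖ₊₁)/dₖ₊₁⌋:
  k=1: m=24, d=3, a=16
  k=2: m=24, d=1, a=48
d=1 and a=2a₀=48 at k=2, so the next step gives (m, d) = (24, 3) again — its k=1 value — and the period has length 2.

[24; 16, 48]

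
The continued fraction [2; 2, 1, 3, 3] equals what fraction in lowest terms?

85/36

Fold from the inside: start with 3/1.
  3 + 1/3 = 10/3
  1 + 3/10 = 13/10
  2 + 10/13 = 36/13
  2 + 13/36 = 85/36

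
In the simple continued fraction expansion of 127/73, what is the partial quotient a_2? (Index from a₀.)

2

127 = 1·73 + 54   →  a_0 = 1
73 = 1·54 + 19   →  a_1 = 1
54 = 2·19 + 16   →  a_2 = 2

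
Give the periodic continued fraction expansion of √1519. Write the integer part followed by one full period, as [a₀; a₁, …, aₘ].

a₀ = ⌊√1519⌋ = 38.
With m₀=0, d₀=1 and mₖ₊₁ = dₖaₖ − mₖ, dₖ₊₁ = (n − mₖ₊₁²)/dₖ, aₖ₊₁ = ⌊(a₀+mₖ₊₁)/dₖ₊₁⌋:
  k=1: m=38, d=75, a=1
  k=2: m=37, d=2, a=37
  k=3: m=37, d=75, a=1
  k=4: m=38, d=1, a=76
d=1 and a=2a₀=76 at k=4, so the next step gives (m, d) = (38, 75) again — its k=1 value — and the period has length 4.

[38; 1, 37, 1, 76]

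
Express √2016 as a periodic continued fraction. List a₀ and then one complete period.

a₀ = ⌊√2016⌋ = 44.
With m₀=0, d₀=1 and mₖ₊₁ = dₖaₖ − mₖ, dₖ₊₁ = (n − mₖ₊₁²)/dₖ, aₖ₊₁ = ⌊(a₀+mₖ₊₁)/dₖ₊₁⌋:
  k=1: m=44, d=80, a=1
  k=2: m=36, d=9, a=8
  k=3: m=36, d=80, a=1
  k=4: m=44, d=1, a=88
d=1 and a=2a₀=88 at k=4, so the next step gives (m, d) = (44, 80) again — its k=1 value — and the period has length 4.

[44; 1, 8, 1, 88]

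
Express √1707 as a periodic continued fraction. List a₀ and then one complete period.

a₀ = ⌊√1707⌋ = 41.
With m₀=0, d₀=1 and mₖ₊₁ = dₖaₖ − mₖ, dₖ₊₁ = (n − mₖ₊₁²)/dₖ, aₖ₊₁ = ⌊(a₀+mₖ₊₁)/dₖ₊₁⌋:
  k=1: m=41, d=26, a=3
  k=2: m=37, d=13, a=6
  k=3: m=41, d=2, a=41
  k=4: m=41, d=13, a=6
  k=5: m=37, d=26, a=3
  k=6: m=41, d=1, a=82
d=1 and a=2a₀=82 at k=6, so the next step gives (m, d) = (41, 26) again — its k=1 value — and the period has length 6.

[41; 3, 6, 41, 6, 3, 82]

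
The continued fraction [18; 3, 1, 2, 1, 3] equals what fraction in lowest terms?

Fold from the inside: start with 3/1.
  1 + 1/3 = 4/3
  2 + 3/4 = 11/4
  1 + 4/11 = 15/11
  3 + 11/15 = 56/15
  18 + 15/56 = 1023/56

1023/56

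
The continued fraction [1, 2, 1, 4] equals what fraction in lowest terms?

Using pₖ = aₖpₖ₋₁ + pₖ₋₂ and qₖ = aₖqₖ₋₁ + qₖ₋₂:
  k=0: a=1, p=1, q=1
  k=1: a=2, p=3, q=2
  k=2: a=1, p=4, q=3
  k=3: a=4, p=19, q=14

19/14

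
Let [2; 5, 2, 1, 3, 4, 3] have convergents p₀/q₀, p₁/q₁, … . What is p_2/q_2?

Using pₖ = aₖpₖ₋₁ + pₖ₋₂, qₖ = aₖqₖ₋₁ + qₖ₋₂ (with p₋₁=1, p₋₂=0, q₋₁=0, q₋₂=1):
  k=0: a=2, p=2, q=1
  k=1: a=5, p=11, q=5
  k=2: a=2, p=24, q=11

24/11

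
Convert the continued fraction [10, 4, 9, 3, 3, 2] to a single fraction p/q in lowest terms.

9004/879

Fold from the inside: start with 2/1.
  3 + 1/2 = 7/2
  3 + 2/7 = 23/7
  9 + 7/23 = 214/23
  4 + 23/214 = 879/214
  10 + 214/879 = 9004/879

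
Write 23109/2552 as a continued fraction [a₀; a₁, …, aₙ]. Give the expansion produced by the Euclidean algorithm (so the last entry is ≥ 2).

23109 = 9*2552 + 141
2552 = 18*141 + 14
141 = 10*14 + 1
14 = 14*1 + 0  (stop)
So 23109/2552 = [9; 18, 10, 14].

[9; 18, 10, 14]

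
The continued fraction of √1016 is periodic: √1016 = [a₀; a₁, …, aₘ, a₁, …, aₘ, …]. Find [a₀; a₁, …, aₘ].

[31; 1, 6, 1, 62]

a₀ = ⌊√1016⌋ = 31.
With m₀=0, d₀=1 and mₖ₊₁ = dₖaₖ − mₖ, dₖ₊₁ = (n − mₖ₊₁²)/dₖ, aₖ₊₁ = ⌊(a₀+mₖ₊₁)/dₖ₊₁⌋:
  k=1: m=31, d=55, a=1
  k=2: m=24, d=8, a=6
  k=3: m=24, d=55, a=1
  k=4: m=31, d=1, a=62
d=1 and a=2a₀=62 at k=4, so the next step gives (m, d) = (31, 55) again — its k=1 value — and the period has length 4.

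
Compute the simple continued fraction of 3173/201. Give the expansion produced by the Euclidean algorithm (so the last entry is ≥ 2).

3173 = 15×201 + 158
201 = 1×158 + 43
158 = 3×43 + 29
43 = 1×29 + 14
29 = 2×14 + 1
14 = 14×1 + 0  (stop)
So 3173/201 = [15; 1, 3, 1, 2, 14].

[15; 1, 3, 1, 2, 14]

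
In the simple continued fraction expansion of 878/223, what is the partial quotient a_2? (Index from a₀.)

14

878 = 3·223 + 209   →  a_0 = 3
223 = 1·209 + 14   →  a_1 = 1
209 = 14·14 + 13   →  a_2 = 14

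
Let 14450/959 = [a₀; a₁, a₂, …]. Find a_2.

14450 = 15·959 + 65   →  a_0 = 15
959 = 14·65 + 49   →  a_1 = 14
65 = 1·49 + 16   →  a_2 = 1

1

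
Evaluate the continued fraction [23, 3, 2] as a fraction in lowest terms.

163/7

Fold from the inside: start with 2/1.
  3 + 1/2 = 7/2
  23 + 2/7 = 163/7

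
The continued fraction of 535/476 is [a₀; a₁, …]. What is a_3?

1

535 = 1·476 + 59   →  a_0 = 1
476 = 8·59 + 4   →  a_1 = 8
59 = 14·4 + 3   →  a_2 = 14
4 = 1·3 + 1   →  a_3 = 1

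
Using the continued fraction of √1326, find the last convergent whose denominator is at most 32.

√1326 = [36; 2, 2, 2, 2, 2, 72, …] (period length 6).
Convergents:
  p_0/q_0 = 36/1
  p_1/q_1 = 73/2
  p_2/q_2 = 182/5
  p_3/q_3 = 437/12
  p_4/q_4 = 1056/29
  p_5/q_5 = 2549/70
q_4 = 29 ≤ 32 < 70 = q_5, so the answer is 1056/29.

1056/29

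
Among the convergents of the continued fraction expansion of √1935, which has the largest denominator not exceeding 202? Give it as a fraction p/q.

√1935 = [43; 1, 86, …] (period length 2).
Convergents:
  p_0/q_0 = 43/1
  p_1/q_1 = 44/1
  p_2/q_2 = 3827/87
  p_3/q_3 = 3871/88
  p_4/q_4 = 336733/7655
q_3 = 88 ≤ 202 < 7655 = q_4, so the answer is 3871/88.

3871/88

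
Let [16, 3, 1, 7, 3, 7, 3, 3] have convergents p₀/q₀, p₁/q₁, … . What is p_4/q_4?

Using pₖ = aₖpₖ₋₁ + pₖ₋₂, qₖ = aₖqₖ₋₁ + qₖ₋₂ (with p₋₁=1, p₋₂=0, q₋₁=0, q₋₂=1):
  k=0: a=16, p=16, q=1
  k=1: a=3, p=49, q=3
  k=2: a=1, p=65, q=4
  k=3: a=7, p=504, q=31
  k=4: a=3, p=1577, q=97

1577/97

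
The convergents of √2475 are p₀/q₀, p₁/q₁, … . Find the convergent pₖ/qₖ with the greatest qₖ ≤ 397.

√2475 = [49; 1, 2, 1, 98, …] (period length 4).
Convergents:
  p_0/q_0 = 49/1
  p_1/q_1 = 50/1
  p_2/q_2 = 149/3
  p_3/q_3 = 199/4
  p_4/q_4 = 19651/395
  p_5/q_5 = 19850/399
q_4 = 395 ≤ 397 < 399 = q_5, so the answer is 19651/395.

19651/395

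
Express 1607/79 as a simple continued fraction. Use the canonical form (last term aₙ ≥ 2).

[20; 2, 1, 12, 2]

1607 = 20*79 + 27
79 = 2*27 + 25
27 = 1*25 + 2
25 = 12*2 + 1
2 = 2*1 + 0  (stop)
So 1607/79 = [20; 2, 1, 12, 2].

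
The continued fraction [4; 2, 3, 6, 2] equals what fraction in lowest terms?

Using pₖ = aₖpₖ₋₁ + pₖ₋₂ and qₖ = aₖqₖ₋₁ + qₖ₋₂:
  k=0: a=4, p=4, q=1
  k=1: a=2, p=9, q=2
  k=2: a=3, p=31, q=7
  k=3: a=6, p=195, q=44
  k=4: a=2, p=421, q=95

421/95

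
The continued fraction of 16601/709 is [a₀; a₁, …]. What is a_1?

2

16601 = 23·709 + 294   →  a_0 = 23
709 = 2·294 + 121   →  a_1 = 2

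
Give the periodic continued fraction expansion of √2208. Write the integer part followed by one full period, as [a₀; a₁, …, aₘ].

[46; 1, 92]

a₀ = ⌊√2208⌋ = 46.
With m₀=0, d₀=1 and mₖ₊₁ = dₖaₖ − mₖ, dₖ₊₁ = (n − mₖ₊₁²)/dₖ, aₖ₊₁ = ⌊(a₀+mₖ₊₁)/dₖ₊₁⌋:
  k=1: m=46, d=92, a=1
  k=2: m=46, d=1, a=92
d=1 and a=2a₀=92 at k=2, so the next step gives (m, d) = (46, 92) again — its k=1 value — and the period has length 2.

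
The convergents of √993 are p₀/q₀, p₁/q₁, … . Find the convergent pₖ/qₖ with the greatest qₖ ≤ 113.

√993 = [31; 1, 1, 20, 1, 1, 62, …] (period length 6).
Convergents:
  p_0/q_0 = 31/1
  p_1/q_1 = 32/1
  p_2/q_2 = 63/2
  p_3/q_3 = 1292/41
  p_4/q_4 = 1355/43
  p_5/q_5 = 2647/84
  p_6/q_6 = 165469/5251
q_5 = 84 ≤ 113 < 5251 = q_6, so the answer is 2647/84.

2647/84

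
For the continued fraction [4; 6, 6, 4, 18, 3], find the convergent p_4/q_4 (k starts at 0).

11692/2809

Using pₖ = aₖpₖ₋₁ + pₖ₋₂, qₖ = aₖqₖ₋₁ + qₖ₋₂ (with p₋₁=1, p₋₂=0, q₋₁=0, q₋₂=1):
  k=0: a=4, p=4, q=1
  k=1: a=6, p=25, q=6
  k=2: a=6, p=154, q=37
  k=3: a=4, p=641, q=154
  k=4: a=18, p=11692, q=2809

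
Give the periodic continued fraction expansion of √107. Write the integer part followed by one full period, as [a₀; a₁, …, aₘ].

[10; 2, 1, 9, 1, 2, 20]

a₀ = ⌊√107⌋ = 10.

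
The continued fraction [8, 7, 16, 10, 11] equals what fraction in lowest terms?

102747/12620

Fold from the inside: start with 11/1.
  10 + 1/11 = 111/11
  16 + 11/111 = 1787/111
  7 + 111/1787 = 12620/1787
  8 + 1787/12620 = 102747/12620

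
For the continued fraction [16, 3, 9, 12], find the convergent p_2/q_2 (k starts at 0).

457/28

Using pₖ = aₖpₖ₋₁ + pₖ₋₂, qₖ = aₖqₖ₋₁ + qₖ₋₂ (with p₋₁=1, p₋₂=0, q₋₁=0, q₋₂=1):
  k=0: a=16, p=16, q=1
  k=1: a=3, p=49, q=3
  k=2: a=9, p=457, q=28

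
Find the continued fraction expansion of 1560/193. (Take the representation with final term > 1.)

1560 = 8×193 + 16
193 = 12×16 + 1
16 = 16×1 + 0  (stop)
So 1560/193 = [8; 12, 16].

[8; 12, 16]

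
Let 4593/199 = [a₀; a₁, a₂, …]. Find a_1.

4593 = 23·199 + 16   →  a_0 = 23
199 = 12·16 + 7   →  a_1 = 12

12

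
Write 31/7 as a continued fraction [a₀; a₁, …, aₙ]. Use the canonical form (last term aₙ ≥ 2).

[4; 2, 3]

31 = 4·7 + 3
7 = 2·3 + 1
3 = 3·1 + 0  (stop)
So 31/7 = [4; 2, 3].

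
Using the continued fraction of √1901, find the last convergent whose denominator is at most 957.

√1901 = [43; 1, 1, 1, 1, 86, …] (period length 5).
Convergents:
  p_0/q_0 = 43/1
  p_1/q_1 = 44/1
  p_2/q_2 = 87/2
  p_3/q_3 = 131/3
  p_4/q_4 = 218/5
  p_5/q_5 = 18879/433
  p_6/q_6 = 19097/438
  p_7/q_7 = 37976/871
  p_8/q_8 = 57073/1309
q_7 = 871 ≤ 957 < 1309 = q_8, so the answer is 37976/871.

37976/871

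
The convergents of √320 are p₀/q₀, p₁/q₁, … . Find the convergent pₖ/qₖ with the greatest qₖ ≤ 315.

5617/314

√320 = [17; 1, 7, 1, 34, …] (period length 4).
Convergents:
  p_0/q_0 = 17/1
  p_1/q_1 = 18/1
  p_2/q_2 = 143/8
  p_3/q_3 = 161/9
  p_4/q_4 = 5617/314
  p_5/q_5 = 5778/323
q_4 = 314 ≤ 315 < 323 = q_5, so the answer is 5617/314.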